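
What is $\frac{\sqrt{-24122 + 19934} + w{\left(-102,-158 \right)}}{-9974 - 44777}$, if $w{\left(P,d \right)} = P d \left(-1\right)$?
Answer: $\frac{16116}{54751} - \frac{2 i \sqrt{1047}}{54751} \approx 0.29435 - 0.001182 i$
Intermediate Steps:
$w{\left(P,d \right)} = - P d$
$\frac{\sqrt{-24122 + 19934} + w{\left(-102,-158 \right)}}{-9974 - 44777} = \frac{\sqrt{-24122 + 19934} - \left(-102\right) \left(-158\right)}{-9974 - 44777} = \frac{\sqrt{-4188} - 16116}{-54751} = \left(2 i \sqrt{1047} - 16116\right) \left(- \frac{1}{54751}\right) = \left(-16116 + 2 i \sqrt{1047}\right) \left(- \frac{1}{54751}\right) = \frac{16116}{54751} - \frac{2 i \sqrt{1047}}{54751}$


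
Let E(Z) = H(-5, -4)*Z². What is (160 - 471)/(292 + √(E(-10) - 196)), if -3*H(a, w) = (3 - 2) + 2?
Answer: -22703/21390 + 311*I*√74/42780 ≈ -1.0614 + 0.062537*I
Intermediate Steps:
H(a, w) = -1 (H(a, w) = -((3 - 2) + 2)/3 = -(1 + 2)/3 = -⅓*3 = -1)
E(Z) = -Z²
(160 - 471)/(292 + √(E(-10) - 196)) = (160 - 471)/(292 + √(-1*(-10)² - 196)) = -311/(292 + √(-1*100 - 196)) = -311/(292 + √(-100 - 196)) = -311/(292 + √(-296)) = -311/(292 + 2*I*√74)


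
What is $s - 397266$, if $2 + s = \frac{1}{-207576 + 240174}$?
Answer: $- \frac{12950142263}{32598} \approx -3.9727 \cdot 10^{5}$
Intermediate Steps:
$s = - \frac{65195}{32598}$ ($s = -2 + \frac{1}{-207576 + 240174} = -2 + \frac{1}{32598} = - \frac{65195}{32598} \approx -2.0$)
$s - 397266 = - \frac{65195}{32598} - 397266 = - \frac{12950142263}{32598}$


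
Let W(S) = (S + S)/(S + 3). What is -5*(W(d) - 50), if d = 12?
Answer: 242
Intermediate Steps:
W(S) = 2*S/(3 + S) (W(S) = (2*S)/(3 + S) = 2*S/(3 + S))
-5*(W(d) - 50) = -5*(2*12/(3 + 12) - 50) = -5*(2*12/15 - 50) = -5*(2*12*(1/15) - 50) = -5*(8/5 - 50) = -5*(-242/5) = 242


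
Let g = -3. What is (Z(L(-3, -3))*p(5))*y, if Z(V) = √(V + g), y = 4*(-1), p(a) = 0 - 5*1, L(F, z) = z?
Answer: 20*I*√6 ≈ 48.99*I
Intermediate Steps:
p(a) = -5 (p(a) = 0 - 5 = -5)
y = -4
Z(V) = √(-3 + V) (Z(V) = √(V - 3) = √(-3 + V))
(Z(L(-3, -3))*p(5))*y = (√(-3 - 3)*(-5))*(-4) = (√(-6)*(-5))*(-4) = ((I*√6)*(-5))*(-4) = -5*I*√6*(-4) = 20*I*√6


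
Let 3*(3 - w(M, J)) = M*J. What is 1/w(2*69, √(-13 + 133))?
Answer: -1/84637 - 92*√30/253911 ≈ -0.0019964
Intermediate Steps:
w(M, J) = 3 - J*M/3 (w(M, J) = 3 - M*J/3 = 3 - J*M/3)
1/w(2*69, √(-13 + 133)) = 1/(3 - √(-13 + 133)*2*69/3) = 1/(3 - ⅓*√120*138) = 1/(3 - ⅓*2*√30*138) = 1/(3 - 92*√30)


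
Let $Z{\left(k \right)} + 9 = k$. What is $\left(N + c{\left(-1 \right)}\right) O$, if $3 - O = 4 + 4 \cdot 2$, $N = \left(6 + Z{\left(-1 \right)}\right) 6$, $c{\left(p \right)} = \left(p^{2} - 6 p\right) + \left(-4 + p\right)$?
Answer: $198$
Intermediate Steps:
$Z{\left(k \right)} = -9 + k$
$c{\left(p \right)} = -4 + p^{2} - 5 p$
$N = -24$ ($N = \left(6 - 10\right) 6 = \left(-4\right) 6 = -24$)
$O = -9$ ($O = 3 - \left(4 + 4 \cdot 2\right) = 3 - \left(4 + 8\right) = 3 - 12 = -9$)
$\left(N + c{\left(-1 \right)}\right) O = \left(-24 - \left(-1 - 1\right)\right) \left(-9\right) = \left(-24 + \left(-4 + 1 + 5\right)\right) \left(-9\right) = \left(-24 + 2\right) \left(-9\right) = \left(-22\right) \left(-9\right) = 198$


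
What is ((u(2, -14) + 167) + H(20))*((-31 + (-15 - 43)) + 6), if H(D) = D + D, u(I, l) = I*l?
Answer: -14857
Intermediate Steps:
H(D) = 2*D
((u(2, -14) + 167) + H(20))*((-31 + (-15 - 43)) + 6) = ((2*(-14) + 167) + 2*20)*((-31 + (-15 - 43)) + 6) = ((-28 + 167) + 40)*((-31 - 58) + 6) = (139 + 40)*(-89 + 6) = 179*(-83) = -14857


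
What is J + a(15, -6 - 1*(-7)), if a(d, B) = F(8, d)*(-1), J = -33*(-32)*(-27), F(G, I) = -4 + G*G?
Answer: -28572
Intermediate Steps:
F(G, I) = -4 + G**2
J = -28512 (J = 1056*(-27) = -28512)
a(d, B) = -60 (a(d, B) = (-4 + 8**2)*(-1) = (-4 + 64)*(-1) = 60*(-1) = -60)
J + a(15, -6 - 1*(-7)) = -28512 - 60 = -28572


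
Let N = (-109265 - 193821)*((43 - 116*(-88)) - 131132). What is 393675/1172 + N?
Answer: 42938961427427/1172 ≈ 3.6637e+10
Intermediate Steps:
N = 36637338766 (N = -303086*((43 + 10208) - 131132) = -303086*(10251 - 131132) = -303086*(-120881) = 36637338766)
393675/1172 + N = 393675/1172 + 36637338766 = 42938961427427/1172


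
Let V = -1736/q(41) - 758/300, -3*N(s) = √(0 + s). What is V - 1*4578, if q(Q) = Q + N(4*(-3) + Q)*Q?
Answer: -28053059/6150 + 1302*√29/205 ≈ -4527.3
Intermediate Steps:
N(s) = -√s/3 (N(s) = -√(0 + s)/3 = -√s/3)
q(Q) = Q - Q*√(-12 + Q)/3 (q(Q) = Q + (-√(4*(-3) + Q)/3)*Q = Q + (-√(-12 + Q)/3)*Q = Q - Q*√(-12 + Q)/3)
V = -379/150 - 1736/(41 - 41*√29/3) (V = -1736*3/(41*(3 - √(-12 + 41))) - 758/300 = -1736*3/(41*(3 - √29)) - 758*1/300 = -1736/(41 - 41*√29/3) - 379/150 = -379/150 - 1736/(41 - 41*√29/3) ≈ 50.729)
V - 1*4578 = (101641/6150 + 1302*√29/205) - 1*4578 = (101641/6150 + 1302*√29/205) - 4578 = -28053059/6150 + 1302*√29/205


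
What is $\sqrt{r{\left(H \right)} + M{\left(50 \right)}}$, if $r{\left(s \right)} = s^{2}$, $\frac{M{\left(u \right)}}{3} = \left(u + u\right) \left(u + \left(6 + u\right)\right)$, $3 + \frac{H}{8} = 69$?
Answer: $2 \sqrt{77646} \approx 557.3$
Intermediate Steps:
$H = 528$ ($H = -24 + 8 \cdot 69 = -24 + 552 = 528$)
$M{\left(u \right)} = 6 u \left(6 + 2 u\right)$ ($M{\left(u \right)} = 3 \left(u + u\right) \left(u + \left(6 + u\right)\right) = 3 \cdot 2 u \left(6 + 2 u\right) = 6 u \left(6 + 2 u\right)$)
$\sqrt{r{\left(H \right)} + M{\left(50 \right)}} = \sqrt{528^{2} + 12 \cdot 50 \left(3 + 50\right)} = \sqrt{278784 + 12 \cdot 50 \cdot 53} = \sqrt{278784 + 31800} = \sqrt{310584} = 2 \sqrt{77646}$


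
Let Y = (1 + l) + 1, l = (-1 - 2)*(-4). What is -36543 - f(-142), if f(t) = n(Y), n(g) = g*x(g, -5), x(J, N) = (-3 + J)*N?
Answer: -35773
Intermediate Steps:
x(J, N) = N*(-3 + J)
l = 12 (l = -3*(-4) = 12)
Y = 14 (Y = (1 + 12) + 1 = 13 + 1 = 14)
n(g) = g*(15 - 5*g) (n(g) = g*(-5*(-3 + g)) = g*(15 - 5*g))
f(t) = -770 (f(t) = 5*14*(3 - 1*14) = 5*14*(3 - 14) = 5*14*(-11) = -770)
-36543 - f(-142) = -36543 - 1*(-770) = -36543 + 770 = -35773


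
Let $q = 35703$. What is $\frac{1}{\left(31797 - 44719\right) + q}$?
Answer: $\frac{1}{22781} \approx 4.3896 \cdot 10^{-5}$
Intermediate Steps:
$\frac{1}{\left(31797 - 44719\right) + q} = \frac{1}{\left(31797 - 44719\right) + 35703} = \frac{1}{-12922 + 35703} = \frac{1}{22781}$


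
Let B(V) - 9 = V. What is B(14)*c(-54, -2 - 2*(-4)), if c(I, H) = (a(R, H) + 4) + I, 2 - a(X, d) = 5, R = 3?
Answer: -1219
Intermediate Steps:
B(V) = 9 + V
a(X, d) = -3 (a(X, d) = 2 - 1*5 = 2 - 5 = -3)
c(I, H) = 1 + I (c(I, H) = (-3 + 4) + I = 1 + I)
B(14)*c(-54, -2 - 2*(-4)) = (9 + 14)*(1 - 54) = 23*(-53) = -1219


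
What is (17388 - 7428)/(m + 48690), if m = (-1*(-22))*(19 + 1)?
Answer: 996/4913 ≈ 0.20273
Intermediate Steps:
m = 440 (m = 22*20 = 440)
(17388 - 7428)/(m + 48690) = (17388 - 7428)/(440 + 48690) = 9960/49130 = 9960*(1/49130) = 996/4913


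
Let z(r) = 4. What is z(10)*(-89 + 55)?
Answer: -136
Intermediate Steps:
z(10)*(-89 + 55) = 4*(-89 + 55) = 4*(-34) = -136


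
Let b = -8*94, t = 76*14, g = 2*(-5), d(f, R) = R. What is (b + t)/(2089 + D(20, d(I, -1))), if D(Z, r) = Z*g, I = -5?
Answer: 312/1889 ≈ 0.16517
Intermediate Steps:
g = -10
t = 1064
D(Z, r) = -10*Z (D(Z, r) = Z*(-10) = -10*Z)
b = -752
(b + t)/(2089 + D(20, d(I, -1))) = (-752 + 1064)/(2089 - 10*20) = 312/(2089 - 200) = 312/1889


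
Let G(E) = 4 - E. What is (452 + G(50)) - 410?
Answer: -4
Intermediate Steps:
(452 + G(50)) - 410 = (452 + (4 - 1*50)) - 410 = (452 + (4 - 50)) - 410 = (452 - 46) - 410 = 406 - 410 = -4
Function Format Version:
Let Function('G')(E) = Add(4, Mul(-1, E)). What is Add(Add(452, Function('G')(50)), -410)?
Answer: -4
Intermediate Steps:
Add(Add(452, Function('G')(50)), -410) = Add(Add(452, Add(4, Mul(-1, 50))), -410) = Add(Add(452, Add(4, -50)), -410) = Add(Add(452, -46), -410) = Add(406, -410) = -4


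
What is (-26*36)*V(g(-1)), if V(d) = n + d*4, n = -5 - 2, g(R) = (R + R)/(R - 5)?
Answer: 5304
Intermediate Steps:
g(R) = 2*R/(-5 + R) (g(R) = (2*R)/(-5 + R) = 2*R/(-5 + R))
n = -7
V(d) = -7 + 4*d (V(d) = -7 + d*4 = -7 + 4*d)
(-26*36)*V(g(-1)) = (-26*36)*(-7 + 4*(2*(-1)/(-5 - 1))) = -936*(-7 + 4*(2*(-1)/(-6))) = -936*(-7 + 4*(2*(-1)*(-1/6))) = -936*(-7 + 4*(1/3)) = -936*(-7 + 4/3) = -936*(-17/3) = 5304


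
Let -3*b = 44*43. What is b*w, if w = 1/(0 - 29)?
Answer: 1892/87 ≈ 21.747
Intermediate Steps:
b = -1892/3 (b = -44*43/3 = -1/3*1892 = -1892/3 ≈ -630.67)
w = -1/29 (w = 1/(-29) = -1/29 ≈ -0.034483)
b*w = -1892/3*(-1/29) = 1892/87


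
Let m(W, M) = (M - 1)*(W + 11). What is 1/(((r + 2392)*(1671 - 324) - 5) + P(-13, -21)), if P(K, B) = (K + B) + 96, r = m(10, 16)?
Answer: 1/3646386 ≈ 2.7424e-7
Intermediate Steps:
m(W, M) = (-1 + M)*(11 + W)
r = 315 (r = -11 - 1*10 + 11*16 + 16*10 = -11 - 10 + 176 + 160 = 315)
P(K, B) = 96 + B + K (P(K, B) = (B + K) + 96 = 96 + B + K)
1/(((r + 2392)*(1671 - 324) - 5) + P(-13, -21)) = 1/(((315 + 2392)*(1671 - 324) - 5) + (96 - 21 - 13)) = 1/((2707*1347 - 5) + 62) = 1/((3646329 - 5) + 62) = 1/(3646324 + 62) = 1/3646386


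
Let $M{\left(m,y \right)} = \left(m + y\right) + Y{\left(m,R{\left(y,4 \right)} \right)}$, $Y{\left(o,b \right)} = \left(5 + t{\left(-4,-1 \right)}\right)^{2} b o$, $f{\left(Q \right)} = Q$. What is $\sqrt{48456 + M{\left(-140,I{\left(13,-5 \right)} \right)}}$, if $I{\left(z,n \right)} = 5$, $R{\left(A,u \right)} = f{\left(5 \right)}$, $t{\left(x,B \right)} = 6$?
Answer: $i \sqrt{36379} \approx 190.73 i$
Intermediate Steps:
$R{\left(A,u \right)} = 5$
$Y{\left(o,b \right)} = 121 b o$ ($Y{\left(o,b \right)} = \left(5 + 6\right)^{2} b o = 11^{2} b o = 121 b o$)
$M{\left(m,y \right)} = y + 606 m$ ($M{\left(m,y \right)} = \left(m + y\right) + 121 \cdot 5 m = \left(m + y\right) + 605 m = y + 606 m$)
$\sqrt{48456 + M{\left(-140,I{\left(13,-5 \right)} \right)}} = \sqrt{48456 + \left(5 + 606 \left(-140\right)\right)} = \sqrt{48456 + \left(5 - 84840\right)} = \sqrt{48456 - 84835} = \sqrt{-36379} = i \sqrt{36379}$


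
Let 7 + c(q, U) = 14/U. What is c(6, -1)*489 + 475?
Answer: -9794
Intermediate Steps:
c(q, U) = -7 + 14/U
c(6, -1)*489 + 475 = (-7 + 14/(-1))*489 + 475 = (-7 + 14*(-1))*489 + 475 = (-7 - 14)*489 + 475 = -21*489 + 475 = -10269 + 475 = -9794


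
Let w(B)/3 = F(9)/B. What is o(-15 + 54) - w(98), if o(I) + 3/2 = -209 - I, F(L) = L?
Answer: -12239/49 ≈ -249.78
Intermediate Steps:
o(I) = -421/2 - I (o(I) = -3/2 + (-209 - I) = -421/2 - I)
w(B) = 27/B (w(B) = 3*(9/B) = 27/B)
o(-15 + 54) - w(98) = (-421/2 - (-15 + 54)) - 27/98 = (-421/2 - 1*39) - 27/98 = (-421/2 - 39) - 1*27/98 = -499/2 - 27/98 = -12239/49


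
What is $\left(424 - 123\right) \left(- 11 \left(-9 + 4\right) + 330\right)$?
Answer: $115885$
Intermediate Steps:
$\left(424 - 123\right) \left(- 11 \left(-9 + 4\right) + 330\right) = 301 \left(\left(-11\right) \left(-5\right) + 330\right) = 301 \left(55 + 330\right) = 301 \cdot 385 = 115885$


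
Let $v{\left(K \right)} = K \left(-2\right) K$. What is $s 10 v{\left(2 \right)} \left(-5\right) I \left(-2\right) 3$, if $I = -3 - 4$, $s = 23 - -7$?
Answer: $504000$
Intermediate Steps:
$s = 30$ ($s = 23 + 7 = 30$)
$I = -7$ ($I = -3 - 4 = -7$)
$v{\left(K \right)} = - 2 K^{2}$ ($v{\left(K \right)} = - 2 K K = - 2 K^{2}$)
$s 10 v{\left(2 \right)} \left(-5\right) I \left(-2\right) 3 = 30 \cdot 10 - 2 \cdot 2^{2} \left(-5\right) \left(-7\right) \left(-2\right) 3 = 300 \left(-2\right) 4 \left(-5\right) \left(-7\right) \left(-2\right) 3 = 300 \left(-8\right) \left(-5\right) \left(-7\right) \left(-2\right) 3 = 300 \cdot 40 \left(-7\right) \left(-2\right) 3 = 300 \left(-280\right) \left(-2\right) 3 = 300 \cdot 560 \cdot 3 = 300 \cdot 1680 = 504000$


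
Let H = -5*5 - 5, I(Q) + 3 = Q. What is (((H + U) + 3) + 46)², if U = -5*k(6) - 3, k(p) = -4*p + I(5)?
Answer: 15876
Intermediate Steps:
I(Q) = -3 + Q
H = -30 (H = -25 - 5 = -30)
k(p) = 2 - 4*p (k(p) = -4*p + (-3 + 5) = -4*p + 2 = 2 - 4*p)
U = 107 (U = -5*(2 - 4*6) - 3 = -5*(2 - 24) - 3 = -5*(-22) - 3 = 110 - 3 = 107)
(((H + U) + 3) + 46)² = (((-30 + 107) + 3) + 46)² = ((77 + 3) + 46)² = (80 + 46)² = 126² = 15876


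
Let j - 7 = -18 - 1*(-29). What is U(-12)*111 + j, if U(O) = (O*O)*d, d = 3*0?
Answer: 18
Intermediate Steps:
d = 0
U(O) = 0 (U(O) = (O*O)*0 = O**2*0 = 0)
j = 18 (j = 7 + (-18 - 1*(-29)) = 7 + (-18 + 29) = 7 + 11 = 18)
U(-12)*111 + j = 0*111 + 18 = 0 + 18 = 18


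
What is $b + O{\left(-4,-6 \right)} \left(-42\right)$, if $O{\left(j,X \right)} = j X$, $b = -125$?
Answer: $-1133$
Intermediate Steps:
$O{\left(j,X \right)} = X j$
$b + O{\left(-4,-6 \right)} \left(-42\right) = -125 + \left(-6\right) \left(-4\right) \left(-42\right) = -125 + 24 \left(-42\right) = -125 - 1008 = -1133$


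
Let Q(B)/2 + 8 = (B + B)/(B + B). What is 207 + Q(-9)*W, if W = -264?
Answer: 3903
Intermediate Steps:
Q(B) = -14 (Q(B) = -16 + 2*((B + B)/(B + B)) = -16 + 2*((2*B)/((2*B))) = -16 + 2*((2*B)*(1/(2*B))) = -16 + 2*1 = -16 + 2 = -14)
207 + Q(-9)*W = 207 - 14*(-264) = 207 + 3696 = 3903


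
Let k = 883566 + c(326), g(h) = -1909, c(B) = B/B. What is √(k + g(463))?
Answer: 3*√97962 ≈ 938.97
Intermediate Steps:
c(B) = 1
k = 883567 (k = 883566 + 1 = 883567)
√(k + g(463)) = √(883567 - 1909) = √881658 = 3*√97962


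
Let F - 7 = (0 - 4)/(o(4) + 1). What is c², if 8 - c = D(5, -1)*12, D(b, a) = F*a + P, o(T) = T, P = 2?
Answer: 85264/25 ≈ 3410.6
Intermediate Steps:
F = 31/5 (F = 7 + (0 - 4)/(4 + 1) = 7 - 4/5 = 7 - 4*⅕ = 7 - ⅘ = 31/5 ≈ 6.2000)
D(b, a) = 2 + 31*a/5 (D(b, a) = 31*a/5 + 2 = 2 + 31*a/5)
c = 292/5 (c = 8 - (2 + (31/5)*(-1))*12 = 8 - (2 - 31/5)*12 = 8 - (-21)*12/5 = 8 - 1*(-252/5) = 8 + 252/5 = 292/5 ≈ 58.400)
c² = (292/5)² = 85264/25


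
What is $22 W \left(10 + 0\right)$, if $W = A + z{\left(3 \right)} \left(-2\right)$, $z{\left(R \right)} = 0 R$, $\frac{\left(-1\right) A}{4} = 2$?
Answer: $-1760$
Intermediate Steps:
$A = -8$ ($A = \left(-4\right) 2 = -8$)
$z{\left(R \right)} = 0$
$W = -8$ ($W = -8 + 0 \left(-2\right) = -8 + 0 = -8$)
$22 W \left(10 + 0\right) = 22 \left(-8\right) \left(10 + 0\right) = \left(-176\right) 10 = -1760$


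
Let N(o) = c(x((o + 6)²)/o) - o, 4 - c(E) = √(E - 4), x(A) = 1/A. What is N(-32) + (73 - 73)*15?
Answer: 36 - I*√173058/208 ≈ 36.0 - 2.0*I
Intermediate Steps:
c(E) = 4 - √(-4 + E) (c(E) = 4 - √(E - 4) = 4 - √(-4 + E))
N(o) = 4 - o - √(-4 + 1/(o*(6 + o)²)) (N(o) = (4 - √(-4 + 1/(((o + 6)²)*o))) - o = (4 - √(-4 + 1/(((6 + o)²)*o))) - o = (4 - √(-4 + 1/((6 + o)²*o))) - o = (4 - √(-4 + 1/(o*(6 + o)²))) - o = 4 - o - √(-4 + 1/(o*(6 + o)²)))
N(-32) + (73 - 73)*15 = (4 - 1*(-32) - √(-4 + 1/((-32)*(6 - 32)²))) + (73 - 73)*15 = (4 + 32 - √(-4 - 1/32/(-26)²)) + 0*15 = (4 + 32 - √(-4 - 1/32*1/676)) + 0 = (4 + 32 - √(-4 - 1/21632)) + 0 = (4 + 32 - √(-86529/21632)) + 0 = (4 + 32 - I*√173058/208) + 0 = (36 - I*√173058/208) + 0 = 36 - I*√173058/208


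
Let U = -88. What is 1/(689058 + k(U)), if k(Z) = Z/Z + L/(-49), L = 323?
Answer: 49/33763568 ≈ 1.4513e-6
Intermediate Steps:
k(Z) = -274/49 (k(Z) = Z/Z + 323/(-49) = 1 + 323*(-1/49) = 1 - 323/49 = -274/49)
1/(689058 + k(U)) = 1/(689058 - 274/49) = 1/(33763568/49) = 49/33763568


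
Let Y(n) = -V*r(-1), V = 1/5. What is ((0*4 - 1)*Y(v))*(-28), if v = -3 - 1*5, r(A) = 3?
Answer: -84/5 ≈ -16.800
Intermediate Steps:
V = ⅕ ≈ 0.20000
v = -8 (v = -3 - 5 = -8)
Y(n) = -⅗ (Y(n) = -3/5 = -1*⅗ = -⅗)
((0*4 - 1)*Y(v))*(-28) = ((0*4 - 1)*(-⅗))*(-28) = ((0 - 1)*(-⅗))*(-28) = -1*(-⅗)*(-28) = (⅗)*(-28) = -84/5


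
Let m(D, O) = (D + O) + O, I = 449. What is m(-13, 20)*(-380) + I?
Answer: -9811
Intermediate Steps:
m(D, O) = D + 2*O
m(-13, 20)*(-380) + I = (-13 + 2*20)*(-380) + 449 = (-13 + 40)*(-380) + 449 = 27*(-380) + 449 = -10260 + 449 = -9811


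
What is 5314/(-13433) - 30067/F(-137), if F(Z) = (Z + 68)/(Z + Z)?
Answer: -110666229680/926877 ≈ -1.1940e+5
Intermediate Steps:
F(Z) = (68 + Z)/(2*Z) (F(Z) = (68 + Z)/((2*Z)) = (68 + Z)*(1/(2*Z)) = (68 + Z)/(2*Z))
5314/(-13433) - 30067/F(-137) = 5314/(-13433) - 30067*(-274/(68 - 137)) = 5314*(-1/13433) - 30067/((1/2)*(-1/137)*(-69)) = -5314/13433 - 30067/69/274 = -5314/13433 - 30067*274/69 = -5314/13433 - 8238358/69 = -110666229680/926877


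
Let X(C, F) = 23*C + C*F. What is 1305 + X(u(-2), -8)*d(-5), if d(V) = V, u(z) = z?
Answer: 1455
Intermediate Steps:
1305 + X(u(-2), -8)*d(-5) = 1305 - 2*(23 - 8)*(-5) = 1305 - 2*15*(-5) = 1305 - 30*(-5) = 1305 + 150 = 1455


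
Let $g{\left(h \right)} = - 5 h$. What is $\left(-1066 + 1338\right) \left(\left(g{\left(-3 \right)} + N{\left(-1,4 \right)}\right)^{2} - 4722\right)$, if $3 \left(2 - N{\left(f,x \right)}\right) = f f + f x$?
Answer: $-1196256$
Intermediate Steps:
$N{\left(f,x \right)} = 2 - \frac{f^{2}}{3} - \frac{f x}{3}$ ($N{\left(f,x \right)} = 2 - \frac{f f + f x}{3} = 2 - \frac{f^{2} + f x}{3} = 2 - \left(\frac{f^{2}}{3} + \frac{f x}{3}\right) = 2 - \frac{f^{2}}{3} - \frac{f x}{3}$)
$\left(-1066 + 1338\right) \left(\left(g{\left(-3 \right)} + N{\left(-1,4 \right)}\right)^{2} - 4722\right) = \left(-1066 + 1338\right) \left(\left(\left(-5\right) \left(-3\right) - \left(-2 - \frac{4}{3} + \frac{1}{3}\right)\right)^{2} - 4722\right) = 272 \left(\left(15 + \left(2 - \frac{1}{3} + \frac{4}{3}\right)\right)^{2} - 4722\right) = 272 \left(\left(15 + 3\right)^{2} - 4722\right) = 272 \left(18^{2} - 4722\right) = 272 \left(324 - 4722\right) = 272 \left(-4398\right) = -1196256$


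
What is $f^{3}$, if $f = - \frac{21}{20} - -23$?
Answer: $\frac{84604519}{8000} \approx 10576.0$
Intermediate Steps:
$f = \frac{439}{20}$ ($f = \left(-21\right) \frac{1}{20} + 23 = - \frac{21}{20} + 23 = \frac{439}{20} \approx 21.95$)
$f^{3} = \left(\frac{439}{20}\right)^{3} = \frac{84604519}{8000}$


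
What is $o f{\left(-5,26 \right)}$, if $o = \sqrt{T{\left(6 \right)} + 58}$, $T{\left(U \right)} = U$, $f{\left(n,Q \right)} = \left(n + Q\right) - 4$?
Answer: $136$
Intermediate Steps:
$f{\left(n,Q \right)} = -4 + Q + n$ ($f{\left(n,Q \right)} = \left(Q + n\right) - 4 = -4 + Q + n$)
$o = 8$ ($o = \sqrt{6 + 58} = \sqrt{64} = 8$)
$o f{\left(-5,26 \right)} = 8 \left(-4 + 26 - 5\right) = 8 \cdot 17 = 136$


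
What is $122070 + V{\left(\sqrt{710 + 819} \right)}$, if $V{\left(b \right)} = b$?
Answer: $122070 + \sqrt{1529} \approx 1.2211 \cdot 10^{5}$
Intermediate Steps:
$122070 + V{\left(\sqrt{710 + 819} \right)} = 122070 + \sqrt{710 + 819} = 122070 + \sqrt{1529}$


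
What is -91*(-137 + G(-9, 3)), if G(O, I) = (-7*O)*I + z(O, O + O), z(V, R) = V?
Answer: -3913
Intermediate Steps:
G(O, I) = O - 7*I*O (G(O, I) = (-7*O)*I + O = -7*I*O + O = O - 7*I*O)
-91*(-137 + G(-9, 3)) = -91*(-137 - 9*(1 - 7*3)) = -91*(-137 - 9*(1 - 21)) = -91*(-137 - 9*(-20)) = -91*(-137 + 180) = -91*43 = -3913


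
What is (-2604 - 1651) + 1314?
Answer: -2941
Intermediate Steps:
(-2604 - 1651) + 1314 = -4255 + 1314 = -2941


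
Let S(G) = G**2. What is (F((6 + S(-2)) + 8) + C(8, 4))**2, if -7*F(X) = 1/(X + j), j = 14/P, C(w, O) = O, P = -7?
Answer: 199809/12544 ≈ 15.929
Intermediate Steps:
j = -2 (j = 14/(-7) = 14*(-1/7) = -2)
F(X) = -1/(7*(-2 + X)) (F(X) = -1/(7*(X - 2)) = -1/(7*(-2 + X)))
(F((6 + S(-2)) + 8) + C(8, 4))**2 = (-1/(-14 + 7*((6 + (-2)**2) + 8)) + 4)**2 = (-1/(-14 + 7*((6 + 4) + 8)) + 4)**2 = (-1/(-14 + 7*(10 + 8)) + 4)**2 = (-1/(-14 + 7*18) + 4)**2 = (-1/(-14 + 126) + 4)**2 = (-1/112 + 4)**2 = (447/112)**2 = 199809/12544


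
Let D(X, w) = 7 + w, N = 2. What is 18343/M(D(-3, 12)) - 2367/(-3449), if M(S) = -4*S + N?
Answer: -63089849/255226 ≈ -247.19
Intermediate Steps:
M(S) = 2 - 4*S (M(S) = -4*S + 2 = 2 - 4*S)
18343/M(D(-3, 12)) - 2367/(-3449) = 18343/(2 - 4*(7 + 12)) - 2367/(-3449) = 18343/(2 - 4*19) - 2367*(-1/3449) = 18343/(2 - 76) + 2367/3449 = 18343/(-74) + 2367/3449 = 18343*(-1/74) + 2367/3449 = -18343/74 + 2367/3449 = -63089849/255226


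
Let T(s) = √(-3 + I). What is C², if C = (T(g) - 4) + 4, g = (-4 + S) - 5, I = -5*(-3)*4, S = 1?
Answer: 57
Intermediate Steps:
I = 60 (I = 15*4 = 60)
g = -8 (g = (-4 + 1) - 5 = -3 - 5 = -8)
T(s) = √57 (T(s) = √(-3 + 60) = √57)
C = √57 (C = (√57 - 4) + 4 = (-4 + √57) + 4 = √57 ≈ 7.5498)
C² = (√57)² = 57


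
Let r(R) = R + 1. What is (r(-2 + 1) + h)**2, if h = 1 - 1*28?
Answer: 729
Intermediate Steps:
r(R) = 1 + R
h = -27 (h = 1 - 28 = -27)
(r(-2 + 1) + h)**2 = ((1 + (-2 + 1)) - 27)**2 = ((1 - 1) - 27)**2 = (0 - 27)**2 = (-27)**2 = 729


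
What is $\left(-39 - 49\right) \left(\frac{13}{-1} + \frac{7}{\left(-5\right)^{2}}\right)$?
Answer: $\frac{27984}{25} \approx 1119.4$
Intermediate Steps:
$\left(-39 - 49\right) \left(\frac{13}{-1} + \frac{7}{\left(-5\right)^{2}}\right) = - 88 \left(13 \left(-1\right) + \frac{7}{25}\right) = - 88 \left(-13 + 7 \cdot \frac{1}{25}\right) = - 88 \left(-13 + \frac{7}{25}\right) = \left(-88\right) \left(- \frac{318}{25}\right) = \frac{27984}{25}$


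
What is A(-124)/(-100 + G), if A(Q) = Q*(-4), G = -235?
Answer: -496/335 ≈ -1.4806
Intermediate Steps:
A(Q) = -4*Q
A(-124)/(-100 + G) = (-4*(-124))/(-100 - 235) = 496/(-335) = -1/335*496 = -496/335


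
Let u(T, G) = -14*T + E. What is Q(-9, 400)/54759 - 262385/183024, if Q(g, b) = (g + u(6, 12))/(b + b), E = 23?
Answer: -5986648429/4175921340 ≈ -1.4336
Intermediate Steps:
u(T, G) = 23 - 14*T (u(T, G) = -14*T + 23 = 23 - 14*T)
Q(g, b) = (-61 + g)/(2*b) (Q(g, b) = (g + (23 - 14*6))/(b + b) = (g + (23 - 84))/((2*b)) = (g - 61)*(1/(2*b)) = (-61 + g)*(1/(2*b)) = (-61 + g)/(2*b))
Q(-9, 400)/54759 - 262385/183024 = ((½)*(-61 - 9)/400)/54759 - 262385/183024 = ((½)*(1/400)*(-70))*(1/54759) - 262385*1/183024 = -7/80*1/54759 - 262385/183024 = -7/4380720 - 262385/183024 = -5986648429/4175921340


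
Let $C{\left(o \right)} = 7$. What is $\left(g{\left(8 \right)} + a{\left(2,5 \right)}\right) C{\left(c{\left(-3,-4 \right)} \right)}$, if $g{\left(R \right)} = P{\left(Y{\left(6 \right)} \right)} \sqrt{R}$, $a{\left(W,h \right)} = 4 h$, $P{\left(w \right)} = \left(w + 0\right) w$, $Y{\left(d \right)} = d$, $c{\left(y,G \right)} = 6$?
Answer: $140 + 504 \sqrt{2} \approx 852.76$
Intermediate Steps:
$P{\left(w \right)} = w^{2}$ ($P{\left(w \right)} = w w = w^{2}$)
$g{\left(R \right)} = 36 \sqrt{R}$ ($g{\left(R \right)} = 6^{2} \sqrt{R} = 36 \sqrt{R}$)
$\left(g{\left(8 \right)} + a{\left(2,5 \right)}\right) C{\left(c{\left(-3,-4 \right)} \right)} = \left(36 \sqrt{8} + 4 \cdot 5\right) 7 = \left(36 \cdot 2 \sqrt{2} + 20\right) 7 = \left(72 \sqrt{2} + 20\right) 7 = \left(20 + 72 \sqrt{2}\right) 7 = 140 + 504 \sqrt{2}$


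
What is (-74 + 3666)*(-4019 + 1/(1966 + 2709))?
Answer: -67489455808/4675 ≈ -1.4436e+7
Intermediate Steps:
(-74 + 3666)*(-4019 + 1/(1966 + 2709)) = 3592*(-4019 + 1/4675) = 3592*(-18788824/4675) = -67489455808/4675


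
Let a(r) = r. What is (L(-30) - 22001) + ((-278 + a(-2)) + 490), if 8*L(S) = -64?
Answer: -21799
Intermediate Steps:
L(S) = -8 (L(S) = (1/8)*(-64) = -8)
(L(-30) - 22001) + ((-278 + a(-2)) + 490) = (-8 - 22001) + ((-278 - 2) + 490) = -22009 + (-280 + 490) = -22009 + 210 = -21799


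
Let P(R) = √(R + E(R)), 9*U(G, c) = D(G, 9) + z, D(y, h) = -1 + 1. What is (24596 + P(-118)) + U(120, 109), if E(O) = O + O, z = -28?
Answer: 221336/9 + I*√354 ≈ 24593.0 + 18.815*I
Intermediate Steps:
D(y, h) = 0
E(O) = 2*O
U(G, c) = -28/9 (U(G, c) = (0 - 28)/9 = (⅑)*(-28) = -28/9)
P(R) = √3*√R (P(R) = √(R + 2*R) = √(3*R) = √3*√R)
(24596 + P(-118)) + U(120, 109) = (24596 + √3*√(-118)) - 28/9 = (24596 + √3*(I*√118)) - 28/9 = (24596 + I*√354) - 28/9 = 221336/9 + I*√354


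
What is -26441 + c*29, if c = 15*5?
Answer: -24266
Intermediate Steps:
c = 75
-26441 + c*29 = -26441 + 75*29 = -26441 + 2175 = -24266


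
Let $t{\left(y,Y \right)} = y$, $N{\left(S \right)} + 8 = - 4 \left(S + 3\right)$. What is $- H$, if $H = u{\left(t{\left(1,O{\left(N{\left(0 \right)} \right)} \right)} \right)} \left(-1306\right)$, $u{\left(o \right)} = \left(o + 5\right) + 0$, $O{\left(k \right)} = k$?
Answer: $7836$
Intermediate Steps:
$N{\left(S \right)} = -20 - 4 S$ ($N{\left(S \right)} = -8 - 4 \left(S + 3\right) = -8 - 4 \left(3 + S\right) = -8 - \left(12 + 4 S\right) = -20 - 4 S$)
$u{\left(o \right)} = 5 + o$ ($u{\left(o \right)} = \left(5 + o\right) + 0 = 5 + o$)
$H = -7836$ ($H = \left(5 + 1\right) \left(-1306\right) = 6 \left(-1306\right) = -7836$)
$- H = \left(-1\right) \left(-7836\right) = 7836$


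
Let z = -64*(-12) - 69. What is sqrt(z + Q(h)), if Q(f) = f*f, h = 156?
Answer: sqrt(25035) ≈ 158.22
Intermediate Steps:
z = 699 (z = 768 - 69 = 699)
Q(f) = f**2
sqrt(z + Q(h)) = sqrt(699 + 156**2) = sqrt(699 + 24336) = sqrt(25035)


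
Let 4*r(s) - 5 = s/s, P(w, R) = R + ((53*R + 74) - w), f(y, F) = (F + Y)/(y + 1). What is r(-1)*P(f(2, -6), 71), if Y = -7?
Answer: 11737/2 ≈ 5868.5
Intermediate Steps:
f(y, F) = (-7 + F)/(1 + y) (f(y, F) = (F - 7)/(y + 1) = (-7 + F)/(1 + y))
P(w, R) = 74 - w + 54*R (P(w, R) = R + ((74 + 53*R) - w) = R + (74 - w + 53*R) = 74 - w + 54*R)
r(s) = 3/2 (r(s) = 5/4 + (s/s)/4 = 5/4 + (¼)*1 = 5/4 + ¼ = 3/2)
r(-1)*P(f(2, -6), 71) = 3*(74 - (-7 - 6)/(1 + 2) + 54*71)/2 = 3*(74 - (-13)/3 + 3834)/2 = 3*(74 - 1*(-13/3) + 3834)/2 = 3*(74 + 13/3 + 3834)/2 = (3/2)*(11737/3) = 11737/2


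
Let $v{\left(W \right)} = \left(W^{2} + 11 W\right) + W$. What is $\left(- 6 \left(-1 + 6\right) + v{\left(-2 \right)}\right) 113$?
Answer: $-5650$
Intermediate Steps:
$v{\left(W \right)} = W^{2} + 12 W$
$\left(- 6 \left(-1 + 6\right) + v{\left(-2 \right)}\right) 113 = \left(- 6 \left(-1 + 6\right) - 2 \left(12 - 2\right)\right) 113 = \left(\left(-6\right) 5 - 20\right) 113 = \left(-30 - 20\right) 113 = \left(-50\right) 113 = -5650$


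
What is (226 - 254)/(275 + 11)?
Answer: -14/143 ≈ -0.097902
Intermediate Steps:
(226 - 254)/(275 + 11) = -28/286 = -28*1/286 = -14/143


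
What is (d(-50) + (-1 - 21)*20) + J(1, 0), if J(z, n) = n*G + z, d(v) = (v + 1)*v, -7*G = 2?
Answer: 2011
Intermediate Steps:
G = -2/7 (G = -⅐*2 = -2/7 ≈ -0.28571)
d(v) = v*(1 + v) (d(v) = (1 + v)*v = v*(1 + v))
J(z, n) = z - 2*n/7 (J(z, n) = n*(-2/7) + z = -2*n/7 + z = z - 2*n/7)
(d(-50) + (-1 - 21)*20) + J(1, 0) = (-50*(1 - 50) + (-1 - 21)*20) + (1 - 2/7*0) = (-50*(-49) - 22*20) + (1 + 0) = (2450 - 440) + 1 = 2010 + 1 = 2011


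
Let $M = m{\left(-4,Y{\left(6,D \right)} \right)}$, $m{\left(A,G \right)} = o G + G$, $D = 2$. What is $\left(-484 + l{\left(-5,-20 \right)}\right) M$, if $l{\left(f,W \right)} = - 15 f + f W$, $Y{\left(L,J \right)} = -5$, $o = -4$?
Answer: $-4635$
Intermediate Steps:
$l{\left(f,W \right)} = - 15 f + W f$
$m{\left(A,G \right)} = - 3 G$ ($m{\left(A,G \right)} = - 4 G + G = - 3 G$)
$M = 15$ ($M = \left(-3\right) \left(-5\right) = 15$)
$\left(-484 + l{\left(-5,-20 \right)}\right) M = \left(-484 - 5 \left(-15 - 20\right)\right) 15 = \left(-484 - -175\right) 15 = \left(-484 + 175\right) 15 = \left(-309\right) 15 = -4635$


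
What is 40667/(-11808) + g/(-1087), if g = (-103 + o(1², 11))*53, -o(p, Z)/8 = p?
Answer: 25261435/12835296 ≈ 1.9681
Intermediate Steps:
o(p, Z) = -8*p
g = -5883 (g = (-103 - 8*1²)*53 = (-103 - 8*1)*53 = (-103 - 8)*53 = -111*53 = -5883)
40667/(-11808) + g/(-1087) = 40667/(-11808) - 5883/(-1087) = 40667*(-1/11808) - 5883*(-1/1087) = -40667/11808 + 5883/1087 = 25261435/12835296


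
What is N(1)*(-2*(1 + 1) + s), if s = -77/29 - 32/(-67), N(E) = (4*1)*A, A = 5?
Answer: -240060/1943 ≈ -123.55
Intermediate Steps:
N(E) = 20 (N(E) = (4*1)*5 = 4*5 = 20)
s = -4231/1943 (s = -77*1/29 - 32*(-1/67) = -77/29 + 32/67 = -4231/1943 ≈ -2.1776)
N(1)*(-2*(1 + 1) + s) = 20*(-2*(1 + 1) - 4231/1943) = 20*(-2*2 - 4231/1943) = 20*(-4 - 4231/1943) = 20*(-12003/1943) = -240060/1943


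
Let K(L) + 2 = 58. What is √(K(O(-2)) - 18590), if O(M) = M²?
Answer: I*√18534 ≈ 136.14*I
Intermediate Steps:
K(L) = 56 (K(L) = -2 + 58 = 56)
√(K(O(-2)) - 18590) = √(56 - 18590) = √(-18534) = I*√18534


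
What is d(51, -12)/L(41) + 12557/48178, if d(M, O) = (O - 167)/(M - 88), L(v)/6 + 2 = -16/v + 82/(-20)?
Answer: 1941081937/14230384038 ≈ 0.13640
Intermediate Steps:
L(v) = -183/5 - 96/v (L(v) = -12 + 6*(-16/v + 82/(-20)) = -12 + 6*(-16/v + 82*(-1/20)) = -12 + 6*(-16/v - 41/10) = -12 + 6*(-41/10 - 16/v) = -12 + (-123/5 - 96/v) = -183/5 - 96/v)
d(M, O) = (-167 + O)/(-88 + M)
d(51, -12)/L(41) + 12557/48178 = ((-167 - 12)/(-88 + 51))/(-183/5 - 96/41) + 12557/48178 = (-179/(-37))/(-183/5 - 96*1/41) + 12557*(1/48178) = (-1/37*(-179))/(-183/5 - 96/41) + 12557/48178 = 179/(37*(-7983/205)) + 12557/48178 = (179/37)*(-205/7983) + 12557/48178 = -36695/295371 + 12557/48178 = 1941081937/14230384038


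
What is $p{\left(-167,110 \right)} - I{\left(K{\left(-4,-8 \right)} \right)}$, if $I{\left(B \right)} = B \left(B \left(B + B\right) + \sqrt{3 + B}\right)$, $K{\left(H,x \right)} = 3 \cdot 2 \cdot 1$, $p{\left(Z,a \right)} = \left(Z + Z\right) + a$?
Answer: $-674$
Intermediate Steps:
$p{\left(Z,a \right)} = a + 2 Z$ ($p{\left(Z,a \right)} = 2 Z + a = a + 2 Z$)
$K{\left(H,x \right)} = 6$ ($K{\left(H,x \right)} = 6 \cdot 1 = 6$)
$I{\left(B \right)} = B \left(\sqrt{3 + B} + 2 B^{2}\right)$ ($I{\left(B \right)} = B \left(B 2 B + \sqrt{3 + B}\right) = B \left(2 B^{2} + \sqrt{3 + B}\right) = B \left(\sqrt{3 + B} + 2 B^{2}\right)$)
$p{\left(-167,110 \right)} - I{\left(K{\left(-4,-8 \right)} \right)} = \left(110 + 2 \left(-167\right)\right) - 6 \left(\sqrt{3 + 6} + 2 \cdot 6^{2}\right) = \left(110 - 334\right) - 6 \left(\sqrt{9} + 2 \cdot 36\right) = -224 - 6 \left(3 + 72\right) = -224 - 6 \cdot 75 = -224 - 450 = -674$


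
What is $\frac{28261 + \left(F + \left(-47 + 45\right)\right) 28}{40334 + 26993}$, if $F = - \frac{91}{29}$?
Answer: $\frac{815397}{1952483} \approx 0.41762$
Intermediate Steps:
$F = - \frac{91}{29}$ ($F = \left(-91\right) \frac{1}{29} = - \frac{91}{29} \approx -3.1379$)
$\frac{28261 + \left(F + \left(-47 + 45\right)\right) 28}{40334 + 26993} = \frac{28261 + \left(- \frac{91}{29} + \left(-47 + 45\right)\right) 28}{40334 + 26993} = \frac{28261 + \left(- \frac{91}{29} - 2\right) 28}{67327} = \left(28261 - \frac{4172}{29}\right) \frac{1}{67327} = \frac{815397}{29} \cdot \frac{1}{67327} = \frac{815397}{1952483}$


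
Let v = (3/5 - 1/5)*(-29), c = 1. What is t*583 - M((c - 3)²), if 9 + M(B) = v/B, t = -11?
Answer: -64011/10 ≈ -6401.1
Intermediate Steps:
v = -58/5 (v = (3*(⅕) - 1*⅕)*(-29) = (⅗ - ⅕)*(-29) = (⅖)*(-29) = -58/5 ≈ -11.600)
M(B) = -9 - 58/(5*B)
t*583 - M((c - 3)²) = -11*583 - (-9 - 58/(5*(1 - 3)²)) = -6413 - (-9 - 58/(5*((-2)²))) = -6413 - (-9 - 58/5/4) = -6413 - (-9 - 58/5*¼) = -6413 - (-9 - 29/10) = -6413 - 1*(-119/10) = -6413 + 119/10 = -64011/10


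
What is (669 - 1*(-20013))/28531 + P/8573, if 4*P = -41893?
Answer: -486022039/978385052 ≈ -0.49676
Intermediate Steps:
P = -41893/4 (P = (1/4)*(-41893) = -41893/4 ≈ -10473.)
(669 - 1*(-20013))/28531 + P/8573 = (669 - 1*(-20013))/28531 - 41893/4/8573 = (669 + 20013)*(1/28531) - 41893/4*1/8573 = 20682*(1/28531) - 41893/34292 = 20682/28531 - 41893/34292 = -486022039/978385052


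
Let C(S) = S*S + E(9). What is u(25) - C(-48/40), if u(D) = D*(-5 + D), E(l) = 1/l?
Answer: 112151/225 ≈ 498.45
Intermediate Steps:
C(S) = 1/9 + S**2 (C(S) = S*S + 1/9 = S**2 + 1/9 = 1/9 + S**2)
u(25) - C(-48/40) = 25*(-5 + 25) - (1/9 + (-48/40)**2) = 25*20 - (1/9 + (-48*1/40)**2) = 500 - (1/9 + (-6/5)**2) = 500 - (1/9 + 36/25) = 500 - 1*349/225 = 500 - 349/225 = 112151/225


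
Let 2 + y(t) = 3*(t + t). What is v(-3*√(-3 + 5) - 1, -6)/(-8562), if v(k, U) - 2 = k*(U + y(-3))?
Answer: -14/4281 - 13*√2/1427 ≈ -0.016154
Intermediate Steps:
y(t) = -2 + 6*t (y(t) = -2 + 3*(t + t) = -2 + 3*(2*t) = -2 + 6*t)
v(k, U) = 2 + k*(-20 + U) (v(k, U) = 2 + k*(U + (-2 + 6*(-3))) = 2 + k*(U + (-2 - 18)) = 2 + k*(U - 20) = 2 + k*(-20 + U))
v(-3*√(-3 + 5) - 1, -6)/(-8562) = (2 - 20*(-3*√(-3 + 5) - 1) - 6*(-3*√(-3 + 5) - 1))/(-8562) = (2 - 20*(-3*√2 - 1) - 6*(-3*√2 - 1))*(-1/8562) = (2 - 20*(-1 - 3*√2) - 6*(-1 - 3*√2))*(-1/8562) = (2 + (20 + 60*√2) + (6 + 18*√2))*(-1/8562) = (28 + 78*√2)*(-1/8562) = -14/4281 - 13*√2/1427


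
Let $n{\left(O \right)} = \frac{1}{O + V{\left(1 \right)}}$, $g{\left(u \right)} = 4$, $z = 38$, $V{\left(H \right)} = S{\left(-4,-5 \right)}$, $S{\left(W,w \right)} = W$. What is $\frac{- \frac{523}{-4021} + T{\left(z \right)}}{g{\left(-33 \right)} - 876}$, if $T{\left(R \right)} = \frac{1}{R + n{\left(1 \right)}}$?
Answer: $- \frac{35581}{198106628} \approx -0.00017961$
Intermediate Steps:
$V{\left(H \right)} = -4$
$n{\left(O \right)} = \frac{1}{-4 + O}$ ($n{\left(O \right)} = \frac{1}{O - 4} = \frac{1}{-4 + O}$)
$T{\left(R \right)} = \frac{1}{- \frac{1}{3} + R}$ ($T{\left(R \right)} = \frac{1}{R + \frac{1}{-4 + 1}} = \frac{1}{R + \frac{1}{-3}} = \frac{1}{R - \frac{1}{3}} = \frac{1}{- \frac{1}{3} + R}$)
$\frac{- \frac{523}{-4021} + T{\left(z \right)}}{g{\left(-33 \right)} - 876} = \frac{- \frac{523}{-4021} + \frac{3}{-1 + 3 \cdot 38}}{4 - 876} = \frac{\left(-523\right) \left(- \frac{1}{4021}\right) + \frac{3}{-1 + 114}}{-872} = \left(\frac{523}{4021} + \frac{3}{113}\right) \left(- \frac{1}{872}\right) = \frac{71162}{454373} \left(- \frac{1}{872}\right) = - \frac{35581}{198106628}$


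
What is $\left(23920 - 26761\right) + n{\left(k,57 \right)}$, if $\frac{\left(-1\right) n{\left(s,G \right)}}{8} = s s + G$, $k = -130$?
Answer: $-138497$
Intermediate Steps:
$n{\left(s,G \right)} = - 8 G - 8 s^{2}$ ($n{\left(s,G \right)} = - 8 \left(s s + G\right) = - 8 \left(s^{2} + G\right) = - 8 \left(G + s^{2}\right) = - 8 G - 8 s^{2}$)
$\left(23920 - 26761\right) + n{\left(k,57 \right)} = \left(23920 - 26761\right) - \left(456 + 8 \left(-130\right)^{2}\right) = -2841 - 135656 = -138497$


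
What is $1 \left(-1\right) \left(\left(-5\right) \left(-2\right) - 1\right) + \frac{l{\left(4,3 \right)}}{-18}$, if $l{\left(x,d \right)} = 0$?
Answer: $-9$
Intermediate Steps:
$1 \left(-1\right) \left(\left(-5\right) \left(-2\right) - 1\right) + \frac{l{\left(4,3 \right)}}{-18} = 1 \left(-1\right) \left(\left(-5\right) \left(-2\right) - 1\right) + \frac{0}{-18} = - (10 - 1) + 0 \left(- \frac{1}{18}\right) = \left(-1\right) 9 + 0 = -9 + 0 = -9$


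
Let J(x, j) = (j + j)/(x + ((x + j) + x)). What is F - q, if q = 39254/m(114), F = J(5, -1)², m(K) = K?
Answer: -50614/147 ≈ -344.31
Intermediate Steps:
J(x, j) = 2*j/(j + 3*x) (J(x, j) = (2*j)/(x + ((j + x) + x)) = (2*j)/(x + (j + 2*x)) = (2*j)/(j + 3*x) = 2*j/(j + 3*x))
F = 1/49 (F = (2*(-1)/(-1 + 3*5))² = (2*(-1)/(-1 + 15))² = (2*(-1)/14)² = (2*(-1)*(1/14))² = (-⅐)² = 1/49 ≈ 0.020408)
q = 1033/3 (q = 39254/114 = 39254*(1/114) = 1033/3 ≈ 344.33)
F - q = 1/49 - 1*1033/3 = 1/49 - 1033/3 = -50614/147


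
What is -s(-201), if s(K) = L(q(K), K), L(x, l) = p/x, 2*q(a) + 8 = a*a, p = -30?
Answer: 60/40393 ≈ 0.0014854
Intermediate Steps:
q(a) = -4 + a²/2 (q(a) = -4 + (a*a)/2 = -4 + a²/2)
L(x, l) = -30/x
s(K) = -30/(-4 + K²/2)
-s(-201) = -(-60)/(-8 + (-201)²) = -(-60)/(-8 + 40401) = -(-60)/40393 = -1*(-60/40393) = 60/40393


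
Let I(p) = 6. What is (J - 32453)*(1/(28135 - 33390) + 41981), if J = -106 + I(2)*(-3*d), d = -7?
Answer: -7155049124682/5255 ≈ -1.3616e+9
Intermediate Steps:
J = 20 (J = -106 + 6*(-3*(-7)) = -106 + 6*21 = -106 + 126 = 20)
(J - 32453)*(1/(28135 - 33390) + 41981) = (20 - 32453)*(1/(28135 - 33390) + 41981) = -32433*(1/(-5255) + 41981) = -32433*(-1/5255 + 41981) = -32433*220610154/5255 = -7155049124682/5255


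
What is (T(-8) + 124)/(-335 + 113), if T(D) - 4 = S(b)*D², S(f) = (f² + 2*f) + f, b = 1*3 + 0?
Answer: -640/111 ≈ -5.7658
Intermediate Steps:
b = 3 (b = 3 + 0 = 3)
S(f) = f² + 3*f
T(D) = 4 + 18*D² (T(D) = 4 + (3*(3 + 3))*D² = 4 + (3*6)*D² = 4 + 18*D²)
(T(-8) + 124)/(-335 + 113) = ((4 + 18*(-8)²) + 124)/(-335 + 113) = ((4 + 18*64) + 124)/(-222) = ((4 + 1152) + 124)*(-1/222) = (1156 + 124)*(-1/222) = 1280*(-1/222) = -640/111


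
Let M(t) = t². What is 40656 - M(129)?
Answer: 24015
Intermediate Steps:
40656 - M(129) = 40656 - 1*129² = 40656 - 1*16641 = 40656 - 16641 = 24015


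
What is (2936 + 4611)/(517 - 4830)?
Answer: -7547/4313 ≈ -1.7498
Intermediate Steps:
(2936 + 4611)/(517 - 4830) = 7547/(-4313) = 7547*(-1/4313) = -7547/4313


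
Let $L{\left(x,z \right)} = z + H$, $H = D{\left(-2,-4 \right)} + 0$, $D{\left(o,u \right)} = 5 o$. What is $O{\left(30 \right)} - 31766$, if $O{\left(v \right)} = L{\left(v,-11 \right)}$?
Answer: $-31787$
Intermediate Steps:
$H = -10$ ($H = 5 \left(-2\right) + 0 = -10 + 0 = -10$)
$L{\left(x,z \right)} = -10 + z$ ($L{\left(x,z \right)} = z - 10 = -10 + z$)
$O{\left(v \right)} = -21$ ($O{\left(v \right)} = -10 - 11 = -21$)
$O{\left(30 \right)} - 31766 = -21 - 31766 = -31787$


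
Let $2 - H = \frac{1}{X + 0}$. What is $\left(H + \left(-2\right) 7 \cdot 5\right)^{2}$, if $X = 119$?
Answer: $\frac{65496649}{14161} \approx 4625.1$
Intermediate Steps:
$H = \frac{237}{119}$ ($H = 2 - \frac{1}{119 + 0} = 2 - \frac{1}{119} = \frac{237}{119} \approx 1.9916$)
$\left(H + \left(-2\right) 7 \cdot 5\right)^{2} = \left(\frac{237}{119} + \left(-2\right) 7 \cdot 5\right)^{2} = \left(\frac{237}{119} - 70\right)^{2} = \left(- \frac{8093}{119}\right)^{2} = \frac{65496649}{14161}$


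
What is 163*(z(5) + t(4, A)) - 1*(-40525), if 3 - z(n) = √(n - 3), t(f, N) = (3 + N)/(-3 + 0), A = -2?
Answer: 122879/3 - 163*√2 ≈ 40729.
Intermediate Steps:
t(f, N) = -1 - N/3 (t(f, N) = (3 + N)/(-3) = (3 + N)*(-⅓) = -1 - N/3)
z(n) = 3 - √(-3 + n) (z(n) = 3 - √(n - 3) = 3 - √(-3 + n))
163*(z(5) + t(4, A)) - 1*(-40525) = 163*((3 - √(-3 + 5)) + (-1 - ⅓*(-2))) - 1*(-40525) = 163*((3 - √2) + (-1 + ⅔)) + 40525 = 163*((3 - √2) - ⅓) + 40525 = 163*(8/3 - √2) + 40525 = (1304/3 - 163*√2) + 40525 = 122879/3 - 163*√2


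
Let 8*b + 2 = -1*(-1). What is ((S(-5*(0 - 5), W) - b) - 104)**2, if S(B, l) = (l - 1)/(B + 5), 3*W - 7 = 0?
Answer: 1397189641/129600 ≈ 10781.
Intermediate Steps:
W = 7/3 (W = 7/3 + (1/3)*0 = 7/3 + 0 = 7/3 ≈ 2.3333)
b = -1/8 (b = -1/4 + (-1*(-1))/8 = -1/4 + (1/8)*1 = -1/4 + 1/8 = -1/8 ≈ -0.12500)
S(B, l) = (-1 + l)/(5 + B)
((S(-5*(0 - 5), W) - b) - 104)**2 = (((-1 + 7/3)/(5 - 5*(0 - 5)) - 1*(-1/8)) - 104)**2 = (((4/3)/(5 - 5*(-5)) + 1/8) - 104)**2 = (((4/3)/(5 + 25) + 1/8) - 104)**2 = (((4/3)/30 + 1/8) - 104)**2 = (((1/30)*(4/3) + 1/8) - 104)**2 = ((2/45 + 1/8) - 104)**2 = (61/360 - 104)**2 = (-37379/360)**2 = 1397189641/129600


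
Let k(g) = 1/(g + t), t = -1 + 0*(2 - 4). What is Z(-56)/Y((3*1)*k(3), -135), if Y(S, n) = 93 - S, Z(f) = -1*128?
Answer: -256/183 ≈ -1.3989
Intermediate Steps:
t = -1 (t = -1 + 0*(-2) = -1 + 0 = -1)
k(g) = 1/(-1 + g) (k(g) = 1/(g - 1) = 1/(-1 + g))
Z(f) = -128
Z(-56)/Y((3*1)*k(3), -135) = -128/(93 - 3*1/(-1 + 3)) = -128/(93 - 3/2) = -128/183/2 = -128*2/183 = -256/183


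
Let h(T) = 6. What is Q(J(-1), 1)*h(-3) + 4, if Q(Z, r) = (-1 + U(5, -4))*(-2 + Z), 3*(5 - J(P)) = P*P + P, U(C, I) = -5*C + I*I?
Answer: -176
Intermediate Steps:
U(C, I) = I² - 5*C (U(C, I) = -5*C + I² = I² - 5*C)
J(P) = 5 - P/3 - P²/3 (J(P) = 5 - (P*P + P)/3 = 5 - (P² + P)/3 = 5 - (P + P²)/3 = 5 + (-P/3 - P²/3) = 5 - P/3 - P²/3)
Q(Z, r) = 20 - 10*Z (Q(Z, r) = (-1 + ((-4)² - 5*5))*(-2 + Z) = (-1 + (16 - 25))*(-2 + Z) = (-1 - 9)*(-2 + Z) = -10*(-2 + Z) = 20 - 10*Z)
Q(J(-1), 1)*h(-3) + 4 = (20 - 10*(5 - ⅓*(-1) - ⅓*(-1)²))*6 + 4 = (20 - 10*(5 + ⅓ - ⅓*1))*6 + 4 = (20 - 10*(5 + ⅓ - ⅓))*6 + 4 = (20 - 10*5)*6 + 4 = (20 - 50)*6 + 4 = -30*6 + 4 = -180 + 4 = -176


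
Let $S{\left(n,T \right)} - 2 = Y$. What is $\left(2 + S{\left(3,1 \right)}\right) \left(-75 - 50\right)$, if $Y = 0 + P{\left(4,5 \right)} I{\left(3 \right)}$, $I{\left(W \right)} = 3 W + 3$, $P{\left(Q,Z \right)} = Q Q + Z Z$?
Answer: $-62000$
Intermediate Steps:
$P{\left(Q,Z \right)} = Q^{2} + Z^{2}$
$I{\left(W \right)} = 3 + 3 W$
$Y = 492$ ($Y = 0 + \left(4^{2} + 5^{2}\right) \left(3 + 3 \cdot 3\right) = 0 + \left(16 + 25\right) \left(3 + 9\right) = 0 + 41 \cdot 12 = 0 + 492 = 492$)
$S{\left(n,T \right)} = 494$ ($S{\left(n,T \right)} = 2 + 492 = 494$)
$\left(2 + S{\left(3,1 \right)}\right) \left(-75 - 50\right) = \left(2 + 494\right) \left(-75 - 50\right) = 496 \left(-75 - 50\right) = 496 \left(-125\right) = -62000$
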